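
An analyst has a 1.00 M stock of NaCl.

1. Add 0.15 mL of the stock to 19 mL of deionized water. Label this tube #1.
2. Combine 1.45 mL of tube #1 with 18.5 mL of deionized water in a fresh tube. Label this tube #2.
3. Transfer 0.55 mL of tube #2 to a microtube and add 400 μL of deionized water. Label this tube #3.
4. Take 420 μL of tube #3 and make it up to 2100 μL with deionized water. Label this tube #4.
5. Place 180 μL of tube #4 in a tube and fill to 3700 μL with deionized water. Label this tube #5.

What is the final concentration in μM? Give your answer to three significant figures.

Step 1: 0.15 mL + 19 mL = 19.15 mL total → factor 19.15/0.15 = 127.67
Step 2: 1.45 mL + 18.5 mL = 19.95 mL total → factor 19.95/1.45 = 13.759
Step 3: 0.55 mL + 400 μL = 0.95 mL total → factor 0.95/0.55 = 1.7273
Step 4: 420 μL brought to 2100 μL → factor 2100/420 = 5
Step 5: 180 μL brought to 3700 μL → factor 3700/180 = 20.556
Overall dilution factor = 127.67 × 13.759 × 1.7273 × 5 × 20.556 = 3.1183 × 10^5
Final = 1.00 M / 3.1183 × 10^5 = 3.207 × 10^-6 M = 3.21 μM

3.21 μM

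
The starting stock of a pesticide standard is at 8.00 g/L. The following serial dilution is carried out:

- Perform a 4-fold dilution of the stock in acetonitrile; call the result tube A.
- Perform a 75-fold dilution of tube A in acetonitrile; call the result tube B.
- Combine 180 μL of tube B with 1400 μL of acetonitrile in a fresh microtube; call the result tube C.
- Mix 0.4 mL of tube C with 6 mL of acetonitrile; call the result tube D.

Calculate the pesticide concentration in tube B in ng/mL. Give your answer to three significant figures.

2.67 × 10^4 ng/mL

Step 1: 4-fold → factor 4
Step 2: 75-fold → factor 75
Dilution factor through tube B = 4 × 75 = 300
[tube B] = 8.00 g/L / 300 = 0.02667 g/L = 2.67 × 10^4 ng/mL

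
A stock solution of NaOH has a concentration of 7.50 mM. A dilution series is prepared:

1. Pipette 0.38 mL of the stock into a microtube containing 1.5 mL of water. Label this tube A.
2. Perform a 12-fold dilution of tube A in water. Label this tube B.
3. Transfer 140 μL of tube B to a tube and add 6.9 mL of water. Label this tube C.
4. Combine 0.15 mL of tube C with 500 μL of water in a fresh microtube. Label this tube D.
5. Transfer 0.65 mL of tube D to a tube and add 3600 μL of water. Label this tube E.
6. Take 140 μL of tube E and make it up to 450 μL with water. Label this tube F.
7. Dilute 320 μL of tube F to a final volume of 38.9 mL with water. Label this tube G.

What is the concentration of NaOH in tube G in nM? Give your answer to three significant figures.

0.227 nM

Step 1: 0.38 mL + 1.5 mL = 1.88 mL total → factor 1.88/0.38 = 4.9474
Step 2: 12-fold → factor 12
Step 3: 140 μL + 6.9 mL = 7040 μL total → factor 7040/140 = 50.286
Step 4: 0.15 mL + 500 μL = 0.65 mL total → factor 0.65/0.15 = 4.3333
Step 5: 0.65 mL + 3600 μL = 4.25 mL total → factor 4.25/0.65 = 6.5385
Step 6: 140 μL brought to 450 μL → factor 450/140 = 3.2143
Step 7: 320 μL brought to 38.9 mL → factor 38900/320 = 121.56
Overall dilution factor = 4.9474 × 12 × 50.286 × 4.3333 × 6.5385 × 3.2143 × 121.56 = 3.3051 × 10^7
Final = 7.50 mM / 3.3051 × 10^7 = 2.269 × 10^-7 mM = 0.227 nM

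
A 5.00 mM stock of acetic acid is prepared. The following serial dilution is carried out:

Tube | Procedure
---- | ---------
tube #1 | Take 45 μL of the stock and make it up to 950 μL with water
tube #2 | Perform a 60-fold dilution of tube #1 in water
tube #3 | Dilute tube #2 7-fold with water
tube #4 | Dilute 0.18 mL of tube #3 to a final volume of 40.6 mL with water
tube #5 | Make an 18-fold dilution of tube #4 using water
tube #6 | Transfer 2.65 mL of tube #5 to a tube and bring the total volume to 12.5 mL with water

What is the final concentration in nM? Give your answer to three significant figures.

Step 1: 45 μL brought to 950 μL → factor 950/45 = 21.111
Step 2: 60-fold → factor 60
Step 3: 7-fold → factor 7
Step 4: 0.18 mL brought to 40.6 mL → factor 40.6/0.18 = 225.56
Step 5: 18-fold → factor 18
Step 6: 2.65 mL brought to 12.5 mL → factor 12.5/2.65 = 4.717
Overall dilution factor = 21.111 × 60 × 7 × 225.56 × 18 × 4.717 = 1.6981 × 10^8
Final = 5.00 mM / 1.6981 × 10^8 = 2.945 × 10^-8 mM = 0.0294 nM

0.0294 nM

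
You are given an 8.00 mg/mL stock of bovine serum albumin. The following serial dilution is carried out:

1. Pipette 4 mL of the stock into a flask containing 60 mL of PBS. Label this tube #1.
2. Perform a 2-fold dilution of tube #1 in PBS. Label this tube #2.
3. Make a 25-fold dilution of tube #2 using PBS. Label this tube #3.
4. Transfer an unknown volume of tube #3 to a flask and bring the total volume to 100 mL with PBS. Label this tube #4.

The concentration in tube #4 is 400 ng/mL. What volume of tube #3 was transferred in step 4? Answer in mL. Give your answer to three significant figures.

4.00 mL

Step 1: 4 mL + 60 mL = 64 mL total → factor 64/4 = 16
Step 2: 2-fold → factor 2
Step 3: 25-fold → factor 25
Step 4: v brought to 100 mL → factor = 100 mL/v
Product of known-step factors = 800
Overall factor = 8.00 mg/mL / (400 ng/mL) = 20000
Step-4 factor = 20000 / 800 = 25
v = 100 mL / 25 = 4.00 mL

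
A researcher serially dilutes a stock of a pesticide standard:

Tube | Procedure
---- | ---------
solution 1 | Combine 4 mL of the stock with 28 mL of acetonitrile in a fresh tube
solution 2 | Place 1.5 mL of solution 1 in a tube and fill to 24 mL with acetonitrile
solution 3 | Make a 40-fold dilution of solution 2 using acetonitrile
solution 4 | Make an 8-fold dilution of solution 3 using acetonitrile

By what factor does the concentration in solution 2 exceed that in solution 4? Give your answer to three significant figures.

Step 1: 4 mL + 28 mL = 32 mL total → factor 32/4 = 8
Step 2: 1.5 mL brought to 24 mL → factor 24/1.5 = 16
Step 3: 40-fold → factor 40
Step 4: 8-fold → factor 8
Dilution factor to solution 2 = 128; to solution 4 = 40960
[solution 2]/[solution 4] = (factor to solution 4)/(factor to solution 2) = 40960/128 = 320

320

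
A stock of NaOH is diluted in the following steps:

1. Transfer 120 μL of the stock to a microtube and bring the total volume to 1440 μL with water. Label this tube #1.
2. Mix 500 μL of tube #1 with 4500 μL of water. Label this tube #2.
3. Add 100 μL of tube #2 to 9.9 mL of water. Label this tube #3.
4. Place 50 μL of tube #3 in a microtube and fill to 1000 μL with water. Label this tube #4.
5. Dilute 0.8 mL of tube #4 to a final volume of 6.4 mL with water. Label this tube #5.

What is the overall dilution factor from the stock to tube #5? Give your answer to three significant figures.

Step 1: 120 μL brought to 1440 μL → factor 1440/120 = 12
Step 2: 500 μL + 4500 μL = 5000 μL total → factor 5000/500 = 10
Step 3: 100 μL + 9.9 mL = 10000 μL total → factor 10000/100 = 100
Step 4: 50 μL brought to 1000 μL → factor 1000/50 = 20
Step 5: 0.8 mL brought to 6.4 mL → factor 6.4/0.8 = 8
Overall dilution factor = 12 × 10 × 100 × 20 × 8 = 1.92 × 10^6

1.92 × 10^6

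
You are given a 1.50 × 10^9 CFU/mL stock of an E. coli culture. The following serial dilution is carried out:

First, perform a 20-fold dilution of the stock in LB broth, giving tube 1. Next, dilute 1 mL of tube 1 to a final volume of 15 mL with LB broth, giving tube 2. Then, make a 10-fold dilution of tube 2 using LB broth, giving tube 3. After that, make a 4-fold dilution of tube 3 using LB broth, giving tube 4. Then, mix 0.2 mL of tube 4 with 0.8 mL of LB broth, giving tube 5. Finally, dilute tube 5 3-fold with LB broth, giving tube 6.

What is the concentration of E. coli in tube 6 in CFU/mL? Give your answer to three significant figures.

Step 1: 20-fold → factor 20
Step 2: 1 mL brought to 15 mL → factor 15/1 = 15
Step 3: 10-fold → factor 10
Step 4: 4-fold → factor 4
Step 5: 0.2 mL + 0.8 mL = 1 mL total → factor 1/0.2 = 5
Step 6: 3-fold → factor 3
Overall dilution factor = 20 × 15 × 10 × 4 × 5 × 3 = 1.8 × 10^5
Final = 1.50 × 10^9 CFU/mL / 1.8 × 10^5 = 8.33 × 10^3 CFU/mL

8.33 × 10^3 CFU/mL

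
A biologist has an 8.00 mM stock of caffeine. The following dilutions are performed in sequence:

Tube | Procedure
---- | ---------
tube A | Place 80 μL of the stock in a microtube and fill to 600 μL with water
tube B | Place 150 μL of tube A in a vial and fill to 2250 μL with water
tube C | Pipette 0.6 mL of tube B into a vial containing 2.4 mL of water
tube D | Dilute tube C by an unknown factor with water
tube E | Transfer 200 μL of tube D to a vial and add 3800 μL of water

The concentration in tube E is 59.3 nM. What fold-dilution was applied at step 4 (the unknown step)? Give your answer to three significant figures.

Step 1: 80 μL brought to 600 μL → factor 600/80 = 7.5
Step 2: 150 μL brought to 2250 μL → factor 2250/150 = 15
Step 3: 0.6 mL + 2.4 mL = 3 mL total → factor 3/0.6 = 5
Step 4: unknown factor x
Step 5: 200 μL + 3800 μL = 4000 μL total → factor 4000/200 = 20
Product of known-step factors = 11250
Overall factor = 8.00 mM / (59.3 nM) = 1.3491 × 10^5
x = 1.3491 × 10^5 / 11250 = 12.0

12.0-fold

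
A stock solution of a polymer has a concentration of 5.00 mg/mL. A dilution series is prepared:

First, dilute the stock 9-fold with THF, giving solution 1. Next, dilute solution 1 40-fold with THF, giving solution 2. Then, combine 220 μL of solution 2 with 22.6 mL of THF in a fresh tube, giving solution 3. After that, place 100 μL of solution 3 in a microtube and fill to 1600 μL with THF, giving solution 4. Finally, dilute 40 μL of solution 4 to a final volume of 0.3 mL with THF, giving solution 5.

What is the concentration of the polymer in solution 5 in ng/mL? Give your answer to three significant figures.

Step 1: 9-fold → factor 9
Step 2: 40-fold → factor 40
Step 3: 220 μL + 22.6 mL = 22820 μL total → factor 22820/220 = 103.73
Step 4: 100 μL brought to 1600 μL → factor 1600/100 = 16
Step 5: 40 μL brought to 0.3 mL → factor 300/40 = 7.5
Overall dilution factor = 9 × 40 × 103.73 × 16 × 7.5 = 4.481 × 10^6
Final = 5.00 mg/mL / 4.481 × 10^6 = 1.116 × 10^-6 mg/mL = 1.12 ng/mL

1.12 ng/mL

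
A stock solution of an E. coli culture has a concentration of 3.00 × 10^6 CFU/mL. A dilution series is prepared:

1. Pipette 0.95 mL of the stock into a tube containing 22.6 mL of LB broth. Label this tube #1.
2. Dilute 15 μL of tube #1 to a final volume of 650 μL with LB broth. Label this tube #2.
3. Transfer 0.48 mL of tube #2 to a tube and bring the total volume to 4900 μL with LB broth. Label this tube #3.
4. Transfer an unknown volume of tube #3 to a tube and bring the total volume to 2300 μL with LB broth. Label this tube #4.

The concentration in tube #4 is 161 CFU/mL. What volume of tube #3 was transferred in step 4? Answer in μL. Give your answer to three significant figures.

1.35 × 10^3 μL

Step 1: 0.95 mL + 22.6 mL = 23.55 mL total → factor 23.55/0.95 = 24.789
Step 2: 15 μL brought to 650 μL → factor 650/15 = 43.333
Step 3: 0.48 mL brought to 4900 μL → factor 4.9/0.48 = 10.208
Step 4: v brought to 2300 μL → factor = 2300 μL/v
Product of known-step factors = 10966
Overall factor = 3.00 × 10^6 CFU/mL / (161 CFU/mL) = 18634
Step-4 factor = 18634 / 10966 = 1.6992
v = 2300 μL / 1.6992 = 1.35 × 10^3 μL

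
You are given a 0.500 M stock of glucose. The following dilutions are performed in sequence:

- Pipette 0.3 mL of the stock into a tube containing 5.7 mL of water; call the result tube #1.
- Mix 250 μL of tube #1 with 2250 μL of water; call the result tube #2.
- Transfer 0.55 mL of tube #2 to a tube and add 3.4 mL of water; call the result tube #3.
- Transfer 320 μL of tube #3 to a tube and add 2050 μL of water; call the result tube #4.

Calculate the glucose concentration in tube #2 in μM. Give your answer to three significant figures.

Step 1: 0.3 mL + 5.7 mL = 6 mL total → factor 6/0.3 = 20
Step 2: 250 μL + 2250 μL = 2500 μL total → factor 2500/250 = 10
Dilution factor through tube #2 = 20 × 10 = 200
[tube #2] = 0.500 M / 200 = 0.002500 M = 2.50 × 10^3 μM

2.50 × 10^3 μM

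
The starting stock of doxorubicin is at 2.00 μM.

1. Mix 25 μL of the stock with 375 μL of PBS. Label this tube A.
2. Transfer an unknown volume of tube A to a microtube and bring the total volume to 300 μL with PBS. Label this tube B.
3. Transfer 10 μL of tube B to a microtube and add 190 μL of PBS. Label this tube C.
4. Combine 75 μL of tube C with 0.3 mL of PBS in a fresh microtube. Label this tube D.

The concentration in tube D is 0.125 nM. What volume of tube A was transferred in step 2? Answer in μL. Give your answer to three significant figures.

30.0 μL

Step 1: 25 μL + 375 μL = 400 μL total → factor 400/25 = 16
Step 2: v brought to 300 μL → factor = 300 μL/v
Step 3: 10 μL + 190 μL = 200 μL total → factor 200/10 = 20
Step 4: 75 μL + 0.3 mL = 375 μL total → factor 375/75 = 5
Product of known-step factors = 1600
Overall factor = 2.00 μM / (0.125 nM) = 16000
Step-2 factor = 16000 / 1600 = 10
v = 300 μL / 10 = 30.0 μL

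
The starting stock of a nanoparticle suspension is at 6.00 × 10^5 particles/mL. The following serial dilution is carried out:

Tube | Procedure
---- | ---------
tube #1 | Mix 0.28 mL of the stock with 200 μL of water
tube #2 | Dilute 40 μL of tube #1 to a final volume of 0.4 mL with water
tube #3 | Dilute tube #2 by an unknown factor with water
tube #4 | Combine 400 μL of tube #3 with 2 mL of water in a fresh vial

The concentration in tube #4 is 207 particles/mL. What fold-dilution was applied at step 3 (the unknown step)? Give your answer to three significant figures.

Step 1: 0.28 mL + 200 μL = 0.48 mL total → factor 0.48/0.28 = 1.7143
Step 2: 40 μL brought to 0.4 mL → factor 400/40 = 10
Step 3: unknown factor x
Step 4: 400 μL + 2 mL = 2400 μL total → factor 2400/400 = 6
Product of known-step factors = 102.86
Overall factor = 6.00 × 10^5 particles/mL / (207 particles/mL) = 2898.6
x = 2898.6 / 102.86 = 28.2

28.2-fold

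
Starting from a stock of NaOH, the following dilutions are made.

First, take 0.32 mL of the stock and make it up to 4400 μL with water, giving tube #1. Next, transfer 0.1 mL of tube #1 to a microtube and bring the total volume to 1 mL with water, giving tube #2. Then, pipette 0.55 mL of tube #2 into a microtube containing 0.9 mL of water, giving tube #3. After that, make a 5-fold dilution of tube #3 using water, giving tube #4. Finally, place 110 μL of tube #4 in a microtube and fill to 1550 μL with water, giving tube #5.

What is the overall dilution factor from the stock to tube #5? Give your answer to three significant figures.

2.55 × 10^4

Step 1: 0.32 mL brought to 4400 μL → factor 4.4/0.32 = 13.75
Step 2: 0.1 mL brought to 1 mL → factor 1/0.1 = 10
Step 3: 0.55 mL + 0.9 mL = 1.45 mL total → factor 1.45/0.55 = 2.6364
Step 4: 5-fold → factor 5
Step 5: 110 μL brought to 1550 μL → factor 1550/110 = 14.091
Overall dilution factor = 13.75 × 10 × 2.6364 × 5 × 14.091 = 25540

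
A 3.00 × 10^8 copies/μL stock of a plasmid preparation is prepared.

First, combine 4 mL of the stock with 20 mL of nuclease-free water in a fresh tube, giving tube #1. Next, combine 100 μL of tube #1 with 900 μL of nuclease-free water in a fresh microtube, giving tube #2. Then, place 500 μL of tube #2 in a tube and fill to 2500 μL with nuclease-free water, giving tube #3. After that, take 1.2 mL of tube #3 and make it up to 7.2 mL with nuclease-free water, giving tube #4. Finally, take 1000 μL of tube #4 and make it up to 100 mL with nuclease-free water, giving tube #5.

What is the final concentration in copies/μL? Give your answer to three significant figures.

Step 1: 4 mL + 20 mL = 24 mL total → factor 24/4 = 6
Step 2: 100 μL + 900 μL = 1000 μL total → factor 1000/100 = 10
Step 3: 500 μL brought to 2500 μL → factor 2500/500 = 5
Step 4: 1.2 mL brought to 7.2 mL → factor 7.2/1.2 = 6
Step 5: 1000 μL brought to 100 mL → factor 1 × 10^5/1000 = 100
Overall dilution factor = 6 × 10 × 5 × 6 × 100 = 1.8 × 10^5
Final = 3.00 × 10^8 copies/μL / 1.8 × 10^5 = 1.67 × 10^3 copies/μL

1.67 × 10^3 copies/μL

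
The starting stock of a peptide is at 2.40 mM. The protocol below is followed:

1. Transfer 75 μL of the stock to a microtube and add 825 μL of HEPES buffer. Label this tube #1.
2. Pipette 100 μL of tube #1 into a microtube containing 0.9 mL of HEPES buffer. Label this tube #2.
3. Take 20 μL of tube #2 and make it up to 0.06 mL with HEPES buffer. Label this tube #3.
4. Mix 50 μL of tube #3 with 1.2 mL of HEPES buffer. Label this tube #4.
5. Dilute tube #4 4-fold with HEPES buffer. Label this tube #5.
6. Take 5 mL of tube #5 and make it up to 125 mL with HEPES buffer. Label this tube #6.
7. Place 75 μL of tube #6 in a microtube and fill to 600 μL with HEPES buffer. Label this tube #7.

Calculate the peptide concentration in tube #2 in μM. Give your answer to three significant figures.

Step 1: 75 μL + 825 μL = 900 μL total → factor 900/75 = 12
Step 2: 100 μL + 0.9 mL = 1000 μL total → factor 1000/100 = 10
Dilution factor through tube #2 = 12 × 10 = 120
[tube #2] = 2.40 mM / 120 = 0.02000 mM = 20.0 μM

20.0 μM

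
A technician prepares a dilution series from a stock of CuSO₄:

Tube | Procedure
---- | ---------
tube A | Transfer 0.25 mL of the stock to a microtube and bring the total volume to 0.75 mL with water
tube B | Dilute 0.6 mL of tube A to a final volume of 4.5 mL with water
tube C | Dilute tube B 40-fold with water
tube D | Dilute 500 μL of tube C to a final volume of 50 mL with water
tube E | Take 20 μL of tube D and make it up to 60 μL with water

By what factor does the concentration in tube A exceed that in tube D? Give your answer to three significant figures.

Step 1: 0.25 mL brought to 0.75 mL → factor 0.75/0.25 = 3
Step 2: 0.6 mL brought to 4.5 mL → factor 4.5/0.6 = 7.5
Step 3: 40-fold → factor 40
Step 4: 500 μL brought to 50 mL → factor 50000/500 = 100
Dilution factor to tube A = 3; to tube D = 90000
[tube A]/[tube D] = (factor to tube D)/(factor to tube A) = 90000/3 = 3.00 × 10^4

3.00 × 10^4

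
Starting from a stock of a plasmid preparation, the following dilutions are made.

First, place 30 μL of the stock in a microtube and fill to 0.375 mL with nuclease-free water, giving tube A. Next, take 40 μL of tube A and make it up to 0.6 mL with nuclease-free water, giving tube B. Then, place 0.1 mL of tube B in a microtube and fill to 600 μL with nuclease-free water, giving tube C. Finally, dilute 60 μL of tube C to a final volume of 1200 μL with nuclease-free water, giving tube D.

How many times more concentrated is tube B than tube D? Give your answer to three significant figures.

120

Step 1: 30 μL brought to 0.375 mL → factor 375/30 = 12.5
Step 2: 40 μL brought to 0.6 mL → factor 600/40 = 15
Step 3: 0.1 mL brought to 600 μL → factor 0.6/0.1 = 6
Step 4: 60 μL brought to 1200 μL → factor 1200/60 = 20
Dilution factor to tube B = 187.5; to tube D = 22500
[tube B]/[tube D] = (factor to tube D)/(factor to tube B) = 22500/187.5 = 120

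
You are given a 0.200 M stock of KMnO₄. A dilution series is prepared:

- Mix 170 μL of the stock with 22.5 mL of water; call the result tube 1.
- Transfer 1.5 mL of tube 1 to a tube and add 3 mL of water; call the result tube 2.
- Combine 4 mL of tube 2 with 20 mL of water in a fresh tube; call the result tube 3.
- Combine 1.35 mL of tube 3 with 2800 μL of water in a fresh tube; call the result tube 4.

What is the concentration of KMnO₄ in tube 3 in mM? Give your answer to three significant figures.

0.0833 mM

Step 1: 170 μL + 22.5 mL = 22670 μL total → factor 22670/170 = 133.35
Step 2: 1.5 mL + 3 mL = 4.5 mL total → factor 4.5/1.5 = 3
Step 3: 4 mL + 20 mL = 24 mL total → factor 24/4 = 6
Dilution factor through tube 3 = 133.35 × 3 × 6 = 2400.4
[tube 3] = 0.200 M / 2400.4 = 8.332 × 10^-5 M = 0.0833 mM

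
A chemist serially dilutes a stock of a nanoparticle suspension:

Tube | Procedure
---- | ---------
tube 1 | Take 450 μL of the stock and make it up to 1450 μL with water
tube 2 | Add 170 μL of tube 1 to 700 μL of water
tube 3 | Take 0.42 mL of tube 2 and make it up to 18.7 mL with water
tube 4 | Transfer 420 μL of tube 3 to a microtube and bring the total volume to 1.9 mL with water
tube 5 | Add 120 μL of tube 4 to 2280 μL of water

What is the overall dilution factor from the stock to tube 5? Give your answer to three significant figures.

Step 1: 450 μL brought to 1450 μL → factor 1450/450 = 3.2222
Step 2: 170 μL + 700 μL = 870 μL total → factor 870/170 = 5.1176
Step 3: 0.42 mL brought to 18.7 mL → factor 18.7/0.42 = 44.524
Step 4: 420 μL brought to 1.9 mL → factor 1900/420 = 4.5238
Step 5: 120 μL + 2280 μL = 2400 μL total → factor 2400/120 = 20
Overall dilution factor = 3.2222 × 5.1176 × 44.524 × 4.5238 × 20 = 66428

6.64 × 10^4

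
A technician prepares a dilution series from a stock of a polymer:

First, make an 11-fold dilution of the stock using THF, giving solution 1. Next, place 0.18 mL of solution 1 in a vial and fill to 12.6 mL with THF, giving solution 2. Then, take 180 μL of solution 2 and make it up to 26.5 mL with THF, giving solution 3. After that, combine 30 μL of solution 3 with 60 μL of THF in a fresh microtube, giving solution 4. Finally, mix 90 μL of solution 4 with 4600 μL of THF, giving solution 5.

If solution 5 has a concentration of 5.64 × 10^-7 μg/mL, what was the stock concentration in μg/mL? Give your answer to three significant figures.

Step 1: 11-fold → factor 11
Step 2: 0.18 mL brought to 12.6 mL → factor 12.6/0.18 = 70
Step 3: 180 μL brought to 26.5 mL → factor 26500/180 = 147.22
Step 4: 30 μL + 60 μL = 90 μL total → factor 90/30 = 3
Step 5: 90 μL + 4600 μL = 4690 μL total → factor 4690/90 = 52.111
Overall dilution factor = 11 × 70 × 147.22 × 3 × 52.111 = 1.7722 × 10^7
Stock = 5.64 × 10^-7 μg/mL × 1.7722 × 10^7 = 10.0 μg/mL

10.0 μg/mL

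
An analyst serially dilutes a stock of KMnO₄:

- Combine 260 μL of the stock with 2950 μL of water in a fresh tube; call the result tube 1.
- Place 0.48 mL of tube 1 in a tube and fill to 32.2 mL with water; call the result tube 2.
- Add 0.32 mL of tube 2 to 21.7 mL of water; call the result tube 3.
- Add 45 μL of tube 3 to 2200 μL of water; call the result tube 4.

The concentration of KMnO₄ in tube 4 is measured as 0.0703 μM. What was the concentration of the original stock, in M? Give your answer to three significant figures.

Step 1: 260 μL + 2950 μL = 3210 μL total → factor 3210/260 = 12.346
Step 2: 0.48 mL brought to 32.2 mL → factor 32.2/0.48 = 67.083
Step 3: 0.32 mL + 21.7 mL = 22.02 mL total → factor 22.02/0.32 = 68.812
Step 4: 45 μL + 2200 μL = 2245 μL total → factor 2245/45 = 49.889
Overall dilution factor = 12.346 × 67.083 × 68.812 × 49.889 = 2.8433 × 10^6
Stock = 0.0703 μM × 2.8433 × 10^6 = 1.999 × 10^5 μM = 0.200 M

0.200 M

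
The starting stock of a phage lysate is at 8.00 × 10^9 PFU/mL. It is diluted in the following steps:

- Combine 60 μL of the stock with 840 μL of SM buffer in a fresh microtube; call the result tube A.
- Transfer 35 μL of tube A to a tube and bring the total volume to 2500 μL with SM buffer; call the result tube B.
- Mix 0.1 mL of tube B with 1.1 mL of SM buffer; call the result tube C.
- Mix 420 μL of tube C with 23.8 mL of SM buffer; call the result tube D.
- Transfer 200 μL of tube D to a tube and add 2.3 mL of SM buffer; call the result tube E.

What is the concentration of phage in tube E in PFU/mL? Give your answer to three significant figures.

Step 1: 60 μL + 840 μL = 900 μL total → factor 900/60 = 15
Step 2: 35 μL brought to 2500 μL → factor 2500/35 = 71.429
Step 3: 0.1 mL + 1.1 mL = 1.2 mL total → factor 1.2/0.1 = 12
Step 4: 420 μL + 23.8 mL = 24220 μL total → factor 24220/420 = 57.667
Step 5: 200 μL + 2.3 mL = 2500 μL total → factor 2500/200 = 12.5
Overall dilution factor = 15 × 71.429 × 12 × 57.667 × 12.5 = 9.2679 × 10^6
Final = 8.00 × 10^9 PFU/mL / 9.2679 × 10^6 = 863 PFU/mL

863 PFU/mL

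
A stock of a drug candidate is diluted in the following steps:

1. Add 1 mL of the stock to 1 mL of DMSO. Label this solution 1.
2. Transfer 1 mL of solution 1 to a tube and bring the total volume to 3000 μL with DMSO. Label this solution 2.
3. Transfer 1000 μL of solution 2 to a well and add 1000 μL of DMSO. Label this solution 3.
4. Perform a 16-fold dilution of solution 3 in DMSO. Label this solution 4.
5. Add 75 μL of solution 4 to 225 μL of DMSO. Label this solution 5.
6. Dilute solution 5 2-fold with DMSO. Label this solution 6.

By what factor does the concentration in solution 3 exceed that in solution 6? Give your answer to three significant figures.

128

Step 1: 1 mL + 1 mL = 2 mL total → factor 2/1 = 2
Step 2: 1 mL brought to 3000 μL → factor 3/1 = 3
Step 3: 1000 μL + 1000 μL = 2000 μL total → factor 2000/1000 = 2
Step 4: 16-fold → factor 16
Step 5: 75 μL + 225 μL = 300 μL total → factor 300/75 = 4
Step 6: 2-fold → factor 2
Dilution factor to solution 3 = 12; to solution 6 = 1536
[solution 3]/[solution 6] = (factor to solution 6)/(factor to solution 3) = 1536/12 = 128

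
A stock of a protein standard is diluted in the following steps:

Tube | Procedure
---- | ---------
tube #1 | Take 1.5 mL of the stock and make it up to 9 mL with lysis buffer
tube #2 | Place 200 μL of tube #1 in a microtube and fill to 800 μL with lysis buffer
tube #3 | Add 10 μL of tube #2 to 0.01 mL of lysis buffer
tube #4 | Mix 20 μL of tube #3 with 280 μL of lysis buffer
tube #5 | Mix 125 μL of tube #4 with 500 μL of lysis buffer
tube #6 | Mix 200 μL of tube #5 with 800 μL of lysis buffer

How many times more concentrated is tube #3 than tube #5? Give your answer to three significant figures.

75.0

Step 1: 1.5 mL brought to 9 mL → factor 9/1.5 = 6
Step 2: 200 μL brought to 800 μL → factor 800/200 = 4
Step 3: 10 μL + 0.01 mL = 20 μL total → factor 20/10 = 2
Step 4: 20 μL + 280 μL = 300 μL total → factor 300/20 = 15
Step 5: 125 μL + 500 μL = 625 μL total → factor 625/125 = 5
Dilution factor to tube #3 = 48; to tube #5 = 3600
[tube #3]/[tube #5] = (factor to tube #5)/(factor to tube #3) = 3600/48 = 75.0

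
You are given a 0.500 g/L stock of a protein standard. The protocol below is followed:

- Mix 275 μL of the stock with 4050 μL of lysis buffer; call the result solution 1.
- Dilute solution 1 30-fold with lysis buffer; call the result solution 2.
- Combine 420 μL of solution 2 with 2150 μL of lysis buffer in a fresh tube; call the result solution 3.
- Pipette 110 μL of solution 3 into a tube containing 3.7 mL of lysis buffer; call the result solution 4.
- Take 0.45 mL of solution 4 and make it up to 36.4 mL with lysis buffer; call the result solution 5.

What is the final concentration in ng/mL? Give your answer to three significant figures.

0.0618 ng/mL

Step 1: 275 μL + 4050 μL = 4325 μL total → factor 4325/275 = 15.727
Step 2: 30-fold → factor 30
Step 3: 420 μL + 2150 μL = 2570 μL total → factor 2570/420 = 6.119
Step 4: 110 μL + 3.7 mL = 3810 μL total → factor 3810/110 = 34.636
Step 5: 0.45 mL brought to 36.4 mL → factor 36.4/0.45 = 80.889
Overall dilution factor = 15.727 × 30 × 6.119 × 34.636 × 80.889 = 8.0887 × 10^6
Final = 0.500 g/L / 8.0887 × 10^6 = 6.181 × 10^-8 g/L = 0.0618 ng/mL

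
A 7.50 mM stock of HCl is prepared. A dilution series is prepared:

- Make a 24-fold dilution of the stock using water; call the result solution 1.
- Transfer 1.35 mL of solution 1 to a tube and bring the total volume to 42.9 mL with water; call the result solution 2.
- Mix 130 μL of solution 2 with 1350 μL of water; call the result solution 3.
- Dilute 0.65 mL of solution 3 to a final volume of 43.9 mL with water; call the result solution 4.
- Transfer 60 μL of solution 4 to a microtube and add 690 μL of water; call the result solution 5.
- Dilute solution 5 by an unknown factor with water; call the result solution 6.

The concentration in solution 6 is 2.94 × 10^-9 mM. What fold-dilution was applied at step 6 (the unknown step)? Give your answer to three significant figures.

348-fold

Step 1: 24-fold → factor 24
Step 2: 1.35 mL brought to 42.9 mL → factor 42.9/1.35 = 31.778
Step 3: 130 μL + 1350 μL = 1480 μL total → factor 1480/130 = 11.385
Step 4: 0.65 mL brought to 43.9 mL → factor 43.9/0.65 = 67.538
Step 5: 60 μL + 690 μL = 750 μL total → factor 750/60 = 12.5
Step 6: unknown factor x
Product of known-step factors = 7.3302 × 10^6
Overall factor = 7.50 mM / (2.94 × 10^-9 mM) = 2.551 × 10^9
x = 2.551 × 10^9 / 7.3302 × 10^6 = 348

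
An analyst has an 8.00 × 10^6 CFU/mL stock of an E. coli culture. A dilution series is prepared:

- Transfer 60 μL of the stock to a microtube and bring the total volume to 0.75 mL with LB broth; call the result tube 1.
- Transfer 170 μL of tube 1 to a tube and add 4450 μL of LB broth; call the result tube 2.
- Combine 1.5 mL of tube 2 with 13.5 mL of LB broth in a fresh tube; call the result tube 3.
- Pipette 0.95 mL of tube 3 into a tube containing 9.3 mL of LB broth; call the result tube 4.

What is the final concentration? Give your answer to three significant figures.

Step 1: 60 μL brought to 0.75 mL → factor 750/60 = 12.5
Step 2: 170 μL + 4450 μL = 4620 μL total → factor 4620/170 = 27.176
Step 3: 1.5 mL + 13.5 mL = 15 mL total → factor 15/1.5 = 10
Step 4: 0.95 mL + 9.3 mL = 10.25 mL total → factor 10.25/0.95 = 10.789
Overall dilution factor = 12.5 × 27.176 × 10 × 10.789 = 36652
Final = 8.00 × 10^6 CFU/mL / 36652 = 218 CFU/mL

218 CFU/mL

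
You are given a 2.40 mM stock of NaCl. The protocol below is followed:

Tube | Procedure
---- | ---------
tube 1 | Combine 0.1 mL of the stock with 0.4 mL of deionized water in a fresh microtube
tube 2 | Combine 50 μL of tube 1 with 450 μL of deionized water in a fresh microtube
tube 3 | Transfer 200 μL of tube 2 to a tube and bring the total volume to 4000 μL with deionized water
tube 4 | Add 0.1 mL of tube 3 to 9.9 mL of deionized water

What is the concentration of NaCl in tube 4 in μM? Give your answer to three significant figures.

0.0240 μM

Step 1: 0.1 mL + 0.4 mL = 0.5 mL total → factor 0.5/0.1 = 5
Step 2: 50 μL + 450 μL = 500 μL total → factor 500/50 = 10
Step 3: 200 μL brought to 4000 μL → factor 4000/200 = 20
Step 4: 0.1 mL + 9.9 mL = 10 mL total → factor 10/0.1 = 100
Overall dilution factor = 5 × 10 × 20 × 100 = 1 × 10^5
Final = 2.40 mM / 1 × 10^5 = 2.400 × 10^-5 mM = 0.0240 μM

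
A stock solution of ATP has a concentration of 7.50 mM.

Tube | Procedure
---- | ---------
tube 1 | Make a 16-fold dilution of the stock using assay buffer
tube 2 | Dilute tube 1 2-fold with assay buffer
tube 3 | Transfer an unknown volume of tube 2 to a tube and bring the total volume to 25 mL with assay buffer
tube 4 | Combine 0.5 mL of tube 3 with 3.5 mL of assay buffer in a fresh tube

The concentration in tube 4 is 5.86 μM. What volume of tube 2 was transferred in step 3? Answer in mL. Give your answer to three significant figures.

Step 1: 16-fold → factor 16
Step 2: 2-fold → factor 2
Step 3: v brought to 25 mL → factor = 25 mL/v
Step 4: 0.5 mL + 3.5 mL = 4 mL total → factor 4/0.5 = 8
Product of known-step factors = 256
Overall factor = 7.50 mM / (5.86 μM) = 1279.9
Step-3 factor = 1279.9 / 256 = 4.9995
v = 25 mL / 4.9995 = 5.00 mL

5.00 mL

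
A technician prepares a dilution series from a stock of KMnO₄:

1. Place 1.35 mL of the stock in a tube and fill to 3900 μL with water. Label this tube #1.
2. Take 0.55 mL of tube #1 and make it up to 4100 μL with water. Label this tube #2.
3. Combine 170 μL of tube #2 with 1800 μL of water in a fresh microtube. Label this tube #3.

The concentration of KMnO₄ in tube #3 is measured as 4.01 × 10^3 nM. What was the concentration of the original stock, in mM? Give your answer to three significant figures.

Step 1: 1.35 mL brought to 3900 μL → factor 3.9/1.35 = 2.8889
Step 2: 0.55 mL brought to 4100 μL → factor 4.1/0.55 = 7.4545
Step 3: 170 μL + 1800 μL = 1970 μL total → factor 1970/170 = 11.588
Overall dilution factor = 2.8889 × 7.4545 × 11.588 = 249.56
Stock = 4.01 × 10^3 nM × 249.56 = 1.001 × 10^6 nM = 1.00 mM

1.00 mM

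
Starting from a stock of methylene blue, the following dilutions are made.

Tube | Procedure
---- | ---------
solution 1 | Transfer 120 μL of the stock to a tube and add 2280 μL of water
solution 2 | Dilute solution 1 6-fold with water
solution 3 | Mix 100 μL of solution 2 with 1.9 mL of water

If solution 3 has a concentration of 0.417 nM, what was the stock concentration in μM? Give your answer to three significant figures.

1.00 μM

Step 1: 120 μL + 2280 μL = 2400 μL total → factor 2400/120 = 20
Step 2: 6-fold → factor 6
Step 3: 100 μL + 1.9 mL = 2000 μL total → factor 2000/100 = 20
Overall dilution factor = 20 × 6 × 20 = 2400
Stock = 0.417 nM × 2400 = 1001 nM = 1.00 μM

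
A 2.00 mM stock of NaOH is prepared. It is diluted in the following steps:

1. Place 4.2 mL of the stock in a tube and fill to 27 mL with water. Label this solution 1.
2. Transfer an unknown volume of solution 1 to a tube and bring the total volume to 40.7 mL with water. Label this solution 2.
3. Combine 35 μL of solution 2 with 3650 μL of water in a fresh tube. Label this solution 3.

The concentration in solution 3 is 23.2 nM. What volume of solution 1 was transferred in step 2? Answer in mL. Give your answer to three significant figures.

Step 1: 4.2 mL brought to 27 mL → factor 27/4.2 = 6.4286
Step 2: v brought to 40.7 mL → factor = 40.7 mL/v
Step 3: 35 μL + 3650 μL = 3685 μL total → factor 3685/35 = 105.29
Product of known-step factors = 676.84
Overall factor = 2.00 mM / (23.2 nM) = 86207
Step-2 factor = 86207 / 676.84 = 127.37
v = 40.7 mL / 127.37 = 0.320 mL

0.320 mL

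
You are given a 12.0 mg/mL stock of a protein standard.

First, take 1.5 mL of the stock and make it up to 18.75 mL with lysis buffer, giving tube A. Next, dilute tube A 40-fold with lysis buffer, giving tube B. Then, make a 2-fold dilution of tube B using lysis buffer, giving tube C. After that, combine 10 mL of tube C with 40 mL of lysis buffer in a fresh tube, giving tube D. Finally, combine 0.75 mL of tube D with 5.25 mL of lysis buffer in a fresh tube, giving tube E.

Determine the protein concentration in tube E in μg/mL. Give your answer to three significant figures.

Step 1: 1.5 mL brought to 18.75 mL → factor 18.75/1.5 = 12.5
Step 2: 40-fold → factor 40
Step 3: 2-fold → factor 2
Step 4: 10 mL + 40 mL = 50 mL total → factor 50/10 = 5
Step 5: 0.75 mL + 5.25 mL = 6 mL total → factor 6/0.75 = 8
Overall dilution factor = 12.5 × 40 × 2 × 5 × 8 = 40000
Final = 12.0 mg/mL / 40000 = 0.0003000 mg/mL = 0.300 μg/mL

0.300 μg/mL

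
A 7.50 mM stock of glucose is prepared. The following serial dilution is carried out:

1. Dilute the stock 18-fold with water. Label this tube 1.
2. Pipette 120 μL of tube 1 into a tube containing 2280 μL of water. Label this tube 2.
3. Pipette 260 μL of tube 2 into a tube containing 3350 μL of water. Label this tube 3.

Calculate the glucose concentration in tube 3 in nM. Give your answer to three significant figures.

Step 1: 18-fold → factor 18
Step 2: 120 μL + 2280 μL = 2400 μL total → factor 2400/120 = 20
Step 3: 260 μL + 3350 μL = 3610 μL total → factor 3610/260 = 13.885
Dilution factor through tube 3 = 18 × 20 × 13.885 = 4998.5
[tube 3] = 7.50 mM / 4998.5 = 0.001500 mM = 1.50 × 10^3 nM

1.50 × 10^3 nM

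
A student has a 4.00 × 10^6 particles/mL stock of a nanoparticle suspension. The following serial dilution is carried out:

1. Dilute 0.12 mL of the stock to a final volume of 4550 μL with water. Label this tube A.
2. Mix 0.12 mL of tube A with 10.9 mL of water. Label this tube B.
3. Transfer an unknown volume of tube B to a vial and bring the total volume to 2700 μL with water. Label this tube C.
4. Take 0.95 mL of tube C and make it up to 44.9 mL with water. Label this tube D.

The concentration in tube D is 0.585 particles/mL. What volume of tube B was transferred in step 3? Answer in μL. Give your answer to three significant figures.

Step 1: 0.12 mL brought to 4550 μL → factor 4.55/0.12 = 37.917
Step 2: 0.12 mL + 10.9 mL = 11.02 mL total → factor 11.02/0.12 = 91.833
Step 3: v brought to 2700 μL → factor = 2700 μL/v
Step 4: 0.95 mL brought to 44.9 mL → factor 44.9/0.95 = 47.263
Product of known-step factors = 1.6457 × 10^5
Overall factor = 4.00 × 10^6 particles/mL / (0.585 particles/mL) = 6.8376 × 10^6
Step-3 factor = 6.8376 × 10^6 / 1.6457 × 10^5 = 41.548
v = 2700 μL / 41.548 = 65.0 μL

65.0 μL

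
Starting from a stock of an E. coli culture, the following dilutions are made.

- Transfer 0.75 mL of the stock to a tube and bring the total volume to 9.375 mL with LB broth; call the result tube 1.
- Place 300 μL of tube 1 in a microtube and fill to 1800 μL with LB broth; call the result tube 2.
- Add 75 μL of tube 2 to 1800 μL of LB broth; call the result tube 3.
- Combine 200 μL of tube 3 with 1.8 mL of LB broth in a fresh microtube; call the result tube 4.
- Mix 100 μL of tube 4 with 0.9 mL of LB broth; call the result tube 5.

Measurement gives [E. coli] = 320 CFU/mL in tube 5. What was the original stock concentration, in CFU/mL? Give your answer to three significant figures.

6.00 × 10^7 CFU/mL

Step 1: 0.75 mL brought to 9.375 mL → factor 9.375/0.75 = 12.5
Step 2: 300 μL brought to 1800 μL → factor 1800/300 = 6
Step 3: 75 μL + 1800 μL = 1875 μL total → factor 1875/75 = 25
Step 4: 200 μL + 1.8 mL = 2000 μL total → factor 2000/200 = 10
Step 5: 100 μL + 0.9 mL = 1000 μL total → factor 1000/100 = 10
Overall dilution factor = 12.5 × 6 × 25 × 10 × 10 = 1.875 × 10^5
Stock = 320 CFU/mL × 1.875 × 10^5 = 6.00 × 10^7 CFU/mL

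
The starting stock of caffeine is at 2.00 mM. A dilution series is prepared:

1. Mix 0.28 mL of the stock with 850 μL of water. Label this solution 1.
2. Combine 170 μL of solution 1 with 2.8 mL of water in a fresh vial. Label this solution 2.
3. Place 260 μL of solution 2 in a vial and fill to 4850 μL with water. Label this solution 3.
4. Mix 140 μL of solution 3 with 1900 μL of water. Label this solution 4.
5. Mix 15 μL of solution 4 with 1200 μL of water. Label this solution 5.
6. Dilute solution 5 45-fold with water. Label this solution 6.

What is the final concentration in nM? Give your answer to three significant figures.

Step 1: 0.28 mL + 850 μL = 1.13 mL total → factor 1.13/0.28 = 4.0357
Step 2: 170 μL + 2.8 mL = 2970 μL total → factor 2970/170 = 17.471
Step 3: 260 μL brought to 4850 μL → factor 4850/260 = 18.654
Step 4: 140 μL + 1900 μL = 2040 μL total → factor 2040/140 = 14.571
Step 5: 15 μL + 1200 μL = 1215 μL total → factor 1215/15 = 81
Step 6: 45-fold → factor 45
Overall dilution factor = 4.0357 × 17.471 × 18.654 × 14.571 × 81 × 45 = 6.9855 × 10^7
Final = 2.00 mM / 6.9855 × 10^7 = 2.863 × 10^-8 mM = 0.0286 nM

0.0286 nM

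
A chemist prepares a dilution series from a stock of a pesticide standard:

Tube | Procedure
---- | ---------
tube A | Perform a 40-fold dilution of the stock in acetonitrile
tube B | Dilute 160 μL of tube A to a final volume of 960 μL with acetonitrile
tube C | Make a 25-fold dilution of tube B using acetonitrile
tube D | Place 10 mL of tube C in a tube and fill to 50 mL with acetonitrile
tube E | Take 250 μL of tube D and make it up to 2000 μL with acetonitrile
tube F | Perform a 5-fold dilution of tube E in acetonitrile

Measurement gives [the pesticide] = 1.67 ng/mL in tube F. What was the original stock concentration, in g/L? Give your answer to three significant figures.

2.00 g/L

Step 1: 40-fold → factor 40
Step 2: 160 μL brought to 960 μL → factor 960/160 = 6
Step 3: 25-fold → factor 25
Step 4: 10 mL brought to 50 mL → factor 50/10 = 5
Step 5: 250 μL brought to 2000 μL → factor 2000/250 = 8
Step 6: 5-fold → factor 5
Overall dilution factor = 40 × 6 × 25 × 5 × 8 × 5 = 1.2 × 10^6
Stock = 1.67 ng/mL × 1.2 × 10^6 = 2.004 × 10^6 ng/mL = 2.00 g/L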